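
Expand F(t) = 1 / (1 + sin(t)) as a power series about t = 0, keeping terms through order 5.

-61*t^5/120 + 2*t^4/3 - 5*t^3/6 + t^2 - t + 1

Write 1/(1+u) = 1 - u + u^2 - u^3 + ... and substitute the series for u.
F(0) = 1
F′(0) = -1
F′′(0) = 2
F′′′(0) = -5
F^(4)(0) = 16
F^(5)(0) = -61
The Taylor polynomial is Σ F^(k)(0)/k! · t^k.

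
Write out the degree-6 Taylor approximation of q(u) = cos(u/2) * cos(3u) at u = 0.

-66637*u^6/46080 + 1513*u^4/384 - 37*u^2/8 + 1

Expand each factor separately, then convolve coefficients.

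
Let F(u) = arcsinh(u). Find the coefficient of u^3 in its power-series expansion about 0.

-1/6

Use the known series and substitute for the argument.
[u^0] = 0;  [u^1] = 1;  [u^2] = 0;  [u^3] = -1/6.
So c_3 = F′′′(0)/3! = -1/6.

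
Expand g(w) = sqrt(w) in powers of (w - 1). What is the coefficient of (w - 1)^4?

Use the known series and substitute for the argument.

-5/128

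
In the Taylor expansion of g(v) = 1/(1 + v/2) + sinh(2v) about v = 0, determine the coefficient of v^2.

1/4

Expand each term separately and add.
g(0) = 1
g′(0) = 3/2
g′′(0) = 1/2
So c_2 = g′′(0)/2! = 1/4.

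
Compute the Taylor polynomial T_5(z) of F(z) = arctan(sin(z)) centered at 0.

Let u equal the inner series; expand the outer function in u and truncate.
F(0) = 0
F′(0) = 1
F′′(0) = 0
F′′′(0) = -3
F^(4)(0) = 0
F^(5)(0) = 45

3*z^5/8 - z^3/2 + z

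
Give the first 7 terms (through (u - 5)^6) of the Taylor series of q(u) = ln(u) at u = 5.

-(u - 5)^6/93750 + (u - 5)^5/15625 - (u - 5)^4/2500 + (u - 5)^3/375 - (u - 5)^2/50 + (u - 5)/5 + ln(5)

Compute the successive derivatives at the expansion point and divide by k!.
q(5) = ln(5)
q′(5) = 1/5
q′′(5) = -1/25
q′′′(5) = 2/125
q^(4)(5) = -6/625
q^(5)(5) = 24/3125
q^(6)(5) = -24/3125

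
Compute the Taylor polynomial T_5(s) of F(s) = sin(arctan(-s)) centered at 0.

Let u equal the inner series; expand the outer function in u and truncate.
F(0) = 0
F′(0) = -1
F′′(0) = 0
F′′′(0) = 3
F^(4)(0) = 0
F^(5)(0) = -45

-3*s^5/8 + s^3/2 - s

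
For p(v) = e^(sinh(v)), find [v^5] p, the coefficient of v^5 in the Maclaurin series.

Compose series: expand the inner function first, then feed it into the outer expansion.
p(0) = 1
p′(0) = 1
p′′(0) = 1
p′′′(0) = 2
p^(4)(0) = 5
p^(5)(0) = 12
Then c_k = p^(k)(0)/k! gives each Taylor coefficient.

1/10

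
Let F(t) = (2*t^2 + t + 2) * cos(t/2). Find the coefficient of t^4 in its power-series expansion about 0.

Multiply each power in the prefactor through the base expansion.
F(0) = 2
F′(0) = 1
F′′(0) = 7/2
F′′′(0) = -3/4
F^(4)(0) = -47/8
Then c_k = F^(k)(0)/k! gives each Taylor coefficient.

-47/192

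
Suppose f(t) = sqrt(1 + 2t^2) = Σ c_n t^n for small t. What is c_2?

1

f(0) = 1
f′(0) = 0
f′′(0) = 2
Then c_k = f^(k)(0)/k! gives each Taylor coefficient.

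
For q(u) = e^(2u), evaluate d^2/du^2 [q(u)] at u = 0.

4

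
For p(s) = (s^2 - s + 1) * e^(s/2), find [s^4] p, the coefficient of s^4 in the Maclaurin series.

41/384

Multiply each power in the prefactor through the base expansion.
p(0) = 1
p′(0) = -1/2
p′′(0) = 5/4
p′′′(0) = 19/8
p^(4)(0) = 41/16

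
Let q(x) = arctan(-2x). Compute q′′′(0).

The coefficient of x^3 in the expansion is 8/3, so q′′′(0) = 3! * (8/3) = 16.

16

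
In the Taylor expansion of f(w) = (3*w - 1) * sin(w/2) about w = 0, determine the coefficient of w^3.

1/48

Multiply each power in the prefactor through the base expansion.
f(0) = 0
f′(0) = -1/2
f′′(0) = 3
f′′′(0) = 1/8
Then c_k = f^(k)(0)/k! gives each Taylor coefficient.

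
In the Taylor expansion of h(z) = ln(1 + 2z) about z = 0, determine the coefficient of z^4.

-4

[z^0] = 0;  [z^1] = 2;  [z^2] = -2;  [z^3] = 8/3;  [z^4] = -4.
So c_4 = h^(4)(0)/4! = -4.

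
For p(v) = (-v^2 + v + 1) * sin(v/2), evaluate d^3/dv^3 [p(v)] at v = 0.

-25/8

Multiply each power in the prefactor through the base expansion.
From the series, [v^3] p = -25/48; multiply by 3! = 6 to get -25/8.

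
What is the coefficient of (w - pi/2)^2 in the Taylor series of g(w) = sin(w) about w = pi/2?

Differentiate repeatedly and evaluate at the center.
g(pi/2) = 1
g′(pi/2) = 0
g′′(pi/2) = -1
So c_2 = g′′(pi/2)/2! = -1/2.

-1/2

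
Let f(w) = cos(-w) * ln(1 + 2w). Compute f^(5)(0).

Expand each factor separately, then convolve coefficients.
The coefficient of w^5 in the expansion is 103/20, so f^(5)(0) = 5! * (103/20) = 618.

618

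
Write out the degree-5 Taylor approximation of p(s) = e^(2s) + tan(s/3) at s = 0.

Add the two expansions coefficient-wise.
p(0) = 1
p′(0) = 7/3
p′′(0) = 4
p′′′(0) = 218/27
p^(4)(0) = 16
p^(5)(0) = 7792/243

974*s^5/3645 + 2*s^4/3 + 109*s^3/81 + 2*s^2 + 7*s/3 + 1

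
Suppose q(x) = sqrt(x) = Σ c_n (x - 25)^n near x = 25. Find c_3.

1/50000

q(25) = 5
q′(25) = 1/10
q′′(25) = -1/500
q′′′(25) = 3/25000
So c_3 = q′′′(25)/3! = 1/50000.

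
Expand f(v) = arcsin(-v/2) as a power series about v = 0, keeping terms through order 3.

Compute the successive derivatives at the expansion point and divide by k!.
f(0) = 0
f′(0) = -1/2
f′′(0) = 0
f′′′(0) = -1/8
Then c_k = f^(k)(0)/k! gives each Taylor coefficient.

-v^3/48 - v/2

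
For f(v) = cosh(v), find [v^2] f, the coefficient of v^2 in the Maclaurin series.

1/2

f(0) = 1
f′(0) = 0
f′′(0) = 1
So c_2 = f′′(0)/2! = 1/2.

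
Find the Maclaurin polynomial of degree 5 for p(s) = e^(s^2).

s^4/2 + s^2 + 1

p(0) = 1
p′(0) = 0
p′′(0) = 2
p′′′(0) = 0
p^(4)(0) = 12
p^(5)(0) = 0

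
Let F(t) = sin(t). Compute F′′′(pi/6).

Use the known series and substitute for the argument.
From the series, [(t - pi/6)^3] F = -sqrt(3)/12; multiply by 3! = 6 to get -sqrt(3)/2.

-sqrt(3)/2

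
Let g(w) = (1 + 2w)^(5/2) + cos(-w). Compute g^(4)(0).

-14

Combine the two series term by term.
The coefficient of w^4 in the expansion is -7/12, so g^(4)(0) = 4! * (-7/12) = -14.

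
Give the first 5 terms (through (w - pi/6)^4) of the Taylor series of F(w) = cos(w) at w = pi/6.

[(w - pi/6)^0] = sqrt(3)/2;  [(w - pi/6)^1] = -1/2;  [(w - pi/6)^2] = -sqrt(3)/4;  [(w - pi/6)^3] = 1/12;  [(w - pi/6)^4] = sqrt(3)/48.

sqrt(3)*(w - pi/6)^4/48 + (w - pi/6)^3/12 - sqrt(3)*(w - pi/6)^2/4 - (w - pi/6)/2 + sqrt(3)/2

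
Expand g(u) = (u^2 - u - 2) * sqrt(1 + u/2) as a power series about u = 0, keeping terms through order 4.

-35*u^4/1024 + 17*u^3/64 + 13*u^2/16 - 3*u/2 - 2

Distribute the polynomial across the series and collect like powers.
g(0) = -2
g′(0) = -3/2
g′′(0) = 13/8
g′′′(0) = 51/32
g^(4)(0) = -105/128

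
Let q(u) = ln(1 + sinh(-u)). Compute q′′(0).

-1

Compose series: expand the inner function first, then feed it into the outer expansion.
From the series, [u^2] q = -1/2; multiply by 2! = 2 to get -1.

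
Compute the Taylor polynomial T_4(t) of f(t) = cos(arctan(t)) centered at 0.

Compose series: expand the inner function first, then feed it into the outer expansion.
[t^0] = 1;  [t^1] = 0;  [t^2] = -1/2;  [t^3] = 0;  [t^4] = 3/8.

3*t^4/8 - t^2/2 + 1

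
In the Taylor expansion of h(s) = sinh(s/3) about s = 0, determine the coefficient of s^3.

1/162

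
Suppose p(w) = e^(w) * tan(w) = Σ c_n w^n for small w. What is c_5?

41/120

Expand each factor separately, then convolve coefficients.
p(0) = 0
p′(0) = 1
p′′(0) = 2
p′′′(0) = 5
p^(4)(0) = 12
p^(5)(0) = 41
The Taylor polynomial is Σ p^(k)(0)/k! · w^k.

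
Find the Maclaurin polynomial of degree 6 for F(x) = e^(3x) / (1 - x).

Multiply the two series term by term and collect like powers.
F(0) = 1
F′(0) = 4
F′′(0) = 17
F′′′(0) = 78
F^(4)(0) = 393
F^(5)(0) = 2208
F^(6)(0) = 13977
The Taylor polynomial is Σ F^(k)(0)/k! · x^k.

1553*x^6/80 + 92*x^5/5 + 131*x^4/8 + 13*x^3 + 17*x^2/2 + 4*x + 1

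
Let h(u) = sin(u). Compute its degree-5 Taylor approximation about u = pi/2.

h(pi/2) = 1
h′(pi/2) = 0
h′′(pi/2) = -1
h′′′(pi/2) = 0
h^(4)(pi/2) = 1
h^(5)(pi/2) = 0
The Taylor polynomial is Σ h^(k)(pi/2)/k! · (u - pi/2)^k.

(u - pi/2)^4/24 - (u - pi/2)^2/2 + 1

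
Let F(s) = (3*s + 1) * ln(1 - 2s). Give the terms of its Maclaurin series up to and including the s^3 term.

Shift and add copies of the series according to the polynomial's terms.
[s^0] = 0;  [s^1] = -2;  [s^2] = -8;  [s^3] = -26/3.

-26*s^3/3 - 8*s^2 - 2*s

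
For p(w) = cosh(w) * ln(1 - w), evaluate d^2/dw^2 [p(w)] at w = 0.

Multiply the two series term by term and collect like powers.
The coefficient of w^2 in the expansion is -1/2, so p′′(0) = 2! * (-1/2) = -1.

-1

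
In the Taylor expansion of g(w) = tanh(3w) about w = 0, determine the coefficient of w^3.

Differentiate repeatedly and evaluate at the center.
g(0) = 0
g′(0) = 3
g′′(0) = 0
g′′′(0) = -54
So c_3 = g′′′(0)/3! = -9.

-9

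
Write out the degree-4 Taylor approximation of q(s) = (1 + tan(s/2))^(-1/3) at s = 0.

71*s^4/3888 - 23*s^3/648 + s^2/18 - s/6 + 1

Let u equal the inner series; expand the outer function in u and truncate.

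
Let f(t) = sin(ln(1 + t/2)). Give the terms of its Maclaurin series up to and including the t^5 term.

-t^5/384 + t^3/48 - t^2/8 + t/2

Substitute the inner expansion into the outer series and collect powers.
[t^0] = 0;  [t^1] = 1/2;  [t^2] = -1/8;  [t^3] = 1/48;  [t^4] = 0;  [t^5] = -1/384.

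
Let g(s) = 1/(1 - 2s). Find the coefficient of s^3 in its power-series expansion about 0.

8

c_3 = g′′′(0)/3! = 8.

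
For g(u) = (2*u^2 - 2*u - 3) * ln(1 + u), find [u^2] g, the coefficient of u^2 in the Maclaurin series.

Distribute the polynomial across the series and collect like powers.
[u^0] = 0;  [u^1] = -3;  [u^2] = -1/2.

-1/2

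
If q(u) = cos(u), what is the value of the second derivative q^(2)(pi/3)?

Compute the successive derivatives at the expansion point and divide by k!.
From the series, [(u - pi/3)^2] q = -1/4; multiply by 2! = 2 to get -1/2.

-1/2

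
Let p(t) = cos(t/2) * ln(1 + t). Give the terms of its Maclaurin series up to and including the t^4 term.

Take the Cauchy product of the two expansions.
p(0) = 0
p′(0) = 1
p′′(0) = -1
p′′′(0) = 5/4
p^(4)(0) = -9/2
Dividing each by k! gives the coefficients c_0, ..., c_4.

-3*t^4/16 + 5*t^3/24 - t^2/2 + t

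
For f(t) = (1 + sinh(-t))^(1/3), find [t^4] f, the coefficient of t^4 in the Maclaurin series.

Substitute the inner expansion into the outer series and collect powers.
f(0) = 1
f′(0) = -1/3
f′′(0) = -2/9
f′′′(0) = -19/27
f^(4)(0) = -152/81
So c_4 = f^(4)(0)/4! = -19/243.

-19/243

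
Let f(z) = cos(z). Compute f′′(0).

-1

The coefficient of z^2 in the expansion is -1/2, so f′′(0) = 2! * (-1/2) = -1.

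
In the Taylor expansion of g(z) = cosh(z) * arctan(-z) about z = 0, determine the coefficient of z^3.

Expand each factor separately, then convolve coefficients.
So c_3 = g′′′(0)/3! = -1/6.

-1/6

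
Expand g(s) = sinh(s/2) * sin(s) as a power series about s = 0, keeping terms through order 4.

-s^4/16 + s^2/2

Multiply the two series term by term and collect like powers.
g(0) = 0
g′(0) = 0
g′′(0) = 1
g′′′(0) = 0
g^(4)(0) = -3/2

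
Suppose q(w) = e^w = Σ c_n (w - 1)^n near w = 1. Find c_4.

c_4 = q^(4)(1)/4! = e/24.

e/24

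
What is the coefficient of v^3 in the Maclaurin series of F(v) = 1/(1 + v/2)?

-1/8

Compute the successive derivatives at the expansion point and divide by k!.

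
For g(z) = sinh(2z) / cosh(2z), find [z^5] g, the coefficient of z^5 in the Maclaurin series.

64/15

Write the quotient as an unknown series and match coefficients against numerator = denominator · series.
g(0) = 0
g′(0) = 2
g′′(0) = 0
g′′′(0) = -16
g^(4)(0) = 0
g^(5)(0) = 512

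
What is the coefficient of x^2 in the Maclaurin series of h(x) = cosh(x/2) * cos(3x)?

-35/8

Write out both Maclaurin series and multiply, keeping only the needed powers.
So c_2 = h′′(0)/2! = -35/8.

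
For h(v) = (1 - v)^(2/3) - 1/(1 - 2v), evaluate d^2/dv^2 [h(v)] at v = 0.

-74/9

Combine the two series term by term.
From the series, [v^2] h = -37/9; multiply by 2! = 2 to get -74/9.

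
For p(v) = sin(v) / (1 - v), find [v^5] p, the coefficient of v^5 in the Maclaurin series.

Use 1/(1 - r) = Σ r^k on the denominator, then take the Cauchy product.
p(0) = 0
p′(0) = 1
p′′(0) = 2
p′′′(0) = 5
p^(4)(0) = 20
p^(5)(0) = 101
So c_5 = p^(5)(0)/5! = 101/120.

101/120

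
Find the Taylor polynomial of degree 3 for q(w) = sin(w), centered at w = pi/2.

Apply the Taylor formula c_k = f^(k)(a)/k!.
q(pi/2) = 1
q′(pi/2) = 0
q′′(pi/2) = -1
q′′′(pi/2) = 0
The Taylor polynomial is Σ q^(k)(pi/2)/k! · (w - pi/2)^k.

1 - (w - pi/2)^2/2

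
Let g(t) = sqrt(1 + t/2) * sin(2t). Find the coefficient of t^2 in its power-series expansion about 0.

Write out both Maclaurin series and multiply, keeping only the needed powers.
[t^0] = 0;  [t^1] = 2;  [t^2] = 1/2.

1/2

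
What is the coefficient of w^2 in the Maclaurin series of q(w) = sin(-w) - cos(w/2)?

Add the two expansions coefficient-wise.
[w^0] = -1;  [w^1] = -1;  [w^2] = 1/8.

1/8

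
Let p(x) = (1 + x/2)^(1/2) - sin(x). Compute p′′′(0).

67/64

Combine the two series term by term.
The coefficient of x^3 in the expansion is 67/384, so p′′′(0) = 3! * (67/384) = 67/64.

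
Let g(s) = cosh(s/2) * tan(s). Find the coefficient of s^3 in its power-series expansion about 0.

Expand each factor separately, then convolve coefficients.

11/24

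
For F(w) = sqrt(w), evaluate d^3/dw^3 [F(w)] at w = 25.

3/25000

The coefficient of (w - 25)^3 in the expansion is 1/50000, so F′′′(25) = 3! * (1/50000) = 3/25000.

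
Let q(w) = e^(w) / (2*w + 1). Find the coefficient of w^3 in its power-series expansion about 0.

-29/6

Use 1/(1 - r) = Σ r^k on the denominator, then take the Cauchy product.
q(0) = 1
q′(0) = -1
q′′(0) = 5
q′′′(0) = -29
Dividing each by k! gives the coefficients c_0, ..., c_3.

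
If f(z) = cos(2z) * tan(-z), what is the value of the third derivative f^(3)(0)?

Write out both Maclaurin series and multiply, keeping only the needed powers.
The coefficient of z^3 in the expansion is 5/3, so f′′′(0) = 3! * (5/3) = 10.

10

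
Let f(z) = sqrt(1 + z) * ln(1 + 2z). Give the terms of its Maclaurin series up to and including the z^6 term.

-4267*z^6/640 + 3709*z^5/960 - 55*z^4/24 + 17*z^3/12 - z^2 + 2*z

Expand each factor separately, then convolve coefficients.
f(0) = 0
f′(0) = 2
f′′(0) = -2
f′′′(0) = 17/2
f^(4)(0) = -55
f^(5)(0) = 3709/8
f^(6)(0) = -38403/8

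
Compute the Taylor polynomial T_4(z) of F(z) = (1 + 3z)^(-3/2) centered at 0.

25515*z^4/128 - 945*z^3/16 + 135*z^2/8 - 9*z/2 + 1

[z^0] = 1;  [z^1] = -9/2;  [z^2] = 135/8;  [z^3] = -945/16;  [z^4] = 25515/128.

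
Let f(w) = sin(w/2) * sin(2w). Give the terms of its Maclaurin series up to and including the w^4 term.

-17*w^4/24 + w^2

Take the Cauchy product of the two expansions.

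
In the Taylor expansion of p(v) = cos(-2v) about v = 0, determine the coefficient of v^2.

-2

[v^0] = 1;  [v^1] = 0;  [v^2] = -2.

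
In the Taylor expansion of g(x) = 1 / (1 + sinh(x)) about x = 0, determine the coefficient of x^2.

1

Write 1/(1+u) = 1 - u + u^2 - u^3 + ... and substitute the series for u.
g(0) = 1
g′(0) = -1
g′′(0) = 2
The Taylor polynomial is Σ g^(k)(0)/k! · x^k.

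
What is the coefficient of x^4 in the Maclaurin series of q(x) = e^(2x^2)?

2

[x^0] = 1;  [x^1] = 0;  [x^2] = 2;  [x^3] = 0;  [x^4] = 2.
So c_4 = q^(4)(0)/4! = 2.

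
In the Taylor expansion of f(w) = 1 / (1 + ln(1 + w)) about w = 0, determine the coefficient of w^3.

-7/3

Use the geometric series for the reciprocal, then substitute.
f(0) = 1
f′(0) = -1
f′′(0) = 3
f′′′(0) = -14
The Taylor polynomial is Σ f^(k)(0)/k! · w^k.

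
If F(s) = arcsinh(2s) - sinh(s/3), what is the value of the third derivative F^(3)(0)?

Add the two expansions coefficient-wise.
The coefficient of s^3 in the expansion is -217/162, so F′′′(0) = 3! * (-217/162) = -217/27.

-217/27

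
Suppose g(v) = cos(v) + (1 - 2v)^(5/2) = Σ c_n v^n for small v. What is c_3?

Expand each term separately and add.
So c_3 = g′′′(0)/3! = -5/2.

-5/2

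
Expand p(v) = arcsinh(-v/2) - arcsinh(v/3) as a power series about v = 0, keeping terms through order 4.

35*v^3/1296 - 5*v/6

Add the two expansions coefficient-wise.
p(0) = 0
p′(0) = -5/6
p′′(0) = 0
p′′′(0) = 35/216
p^(4)(0) = 0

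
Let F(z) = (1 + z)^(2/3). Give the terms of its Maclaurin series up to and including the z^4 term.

-7*z^4/243 + 4*z^3/81 - z^2/9 + 2*z/3 + 1

F(0) = 1
F′(0) = 2/3
F′′(0) = -2/9
F′′′(0) = 8/27
F^(4)(0) = -56/81
The Taylor polynomial is Σ F^(k)(0)/k! · z^k.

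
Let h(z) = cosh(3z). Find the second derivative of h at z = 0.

From the series, [z^2] h = 9/2; multiply by 2! = 2 to get 9.

9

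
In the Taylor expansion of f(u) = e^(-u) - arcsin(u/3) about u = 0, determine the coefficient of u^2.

1/2

Expand each term separately and add.
f(0) = 1
f′(0) = -4/3
f′′(0) = 1
So c_2 = f′′(0)/2! = 1/2.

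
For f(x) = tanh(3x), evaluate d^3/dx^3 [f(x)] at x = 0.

-54

From the series, [x^3] f = -9; multiply by 3! = 6 to get -54.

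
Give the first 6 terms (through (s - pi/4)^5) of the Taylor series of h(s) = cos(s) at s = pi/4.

Apply the Taylor formula c_k = f^(k)(a)/k!.

-sqrt(2)*(s - pi/4)^5/240 + sqrt(2)*(s - pi/4)^4/48 + sqrt(2)*(s - pi/4)^3/12 - sqrt(2)*(s - pi/4)^2/4 - sqrt(2)*(s - pi/4)/2 + sqrt(2)/2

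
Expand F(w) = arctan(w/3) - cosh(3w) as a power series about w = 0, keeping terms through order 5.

Expand each term separately and add.
F(0) = -1
F′(0) = 1/3
F′′(0) = -9
F′′′(0) = -2/27
F^(4)(0) = -81
F^(5)(0) = 8/81
The Taylor polynomial is Σ F^(k)(0)/k! · w^k.

w^5/1215 - 27*w^4/8 - w^3/81 - 9*w^2/2 + w/3 - 1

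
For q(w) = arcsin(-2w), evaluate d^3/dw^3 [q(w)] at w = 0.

-8

From the series, [w^3] q = -4/3; multiply by 3! = 6 to get -8.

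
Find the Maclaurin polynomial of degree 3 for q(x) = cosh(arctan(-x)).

Let u equal the inner series; expand the outer function in u and truncate.
q(0) = 1
q′(0) = 0
q′′(0) = 1
q′′′(0) = 0

x^2/2 + 1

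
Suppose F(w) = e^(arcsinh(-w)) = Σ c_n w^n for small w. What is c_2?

1/2

Compose series: expand the inner function first, then feed it into the outer expansion.
F(0) = 1
F′(0) = -1
F′′(0) = 1
So c_2 = F′′(0)/2! = 1/2.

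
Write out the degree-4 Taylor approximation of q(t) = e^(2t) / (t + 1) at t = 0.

t^4/3 + t^3/3 + t^2 + t + 1

Use 1/(1 - r) = Σ r^k on the denominator, then take the Cauchy product.
q(0) = 1
q′(0) = 1
q′′(0) = 2
q′′′(0) = 2
q^(4)(0) = 8
Then c_k = q^(k)(0)/k! gives each Taylor coefficient.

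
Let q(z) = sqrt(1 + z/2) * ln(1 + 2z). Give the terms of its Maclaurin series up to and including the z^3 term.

Multiply the two series term by term and collect like powers.
q(0) = 0
q′(0) = 2
q′′(0) = -3
q′′′(0) = 101/8

101*z^3/48 - 3*z^2/2 + 2*z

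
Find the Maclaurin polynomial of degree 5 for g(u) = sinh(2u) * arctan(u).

Expand each factor separately, then convolve coefficients.

2*u^4/3 + 2*u^2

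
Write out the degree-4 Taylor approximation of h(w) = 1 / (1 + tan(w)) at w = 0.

5*w^4/3 - 4*w^3/3 + w^2 - w + 1

Use the geometric series for the reciprocal, then substitute.
[w^0] = 1;  [w^1] = -1;  [w^2] = 1;  [w^3] = -4/3;  [w^4] = 5/3.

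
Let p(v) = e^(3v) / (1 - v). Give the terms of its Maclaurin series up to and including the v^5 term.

Expand each factor separately, then convolve coefficients.

92*v^5/5 + 131*v^4/8 + 13*v^3 + 17*v^2/2 + 4*v + 1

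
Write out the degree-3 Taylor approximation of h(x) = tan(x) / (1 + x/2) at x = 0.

7*x^3/12 - x^2/2 + x

Expand each factor separately, then convolve coefficients.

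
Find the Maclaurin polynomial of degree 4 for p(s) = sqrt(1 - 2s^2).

-s^4/2 - s^2 + 1

Differentiate repeatedly and evaluate at the center.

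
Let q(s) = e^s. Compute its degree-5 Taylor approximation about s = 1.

e*(s - 1)^5/120 + e*(s - 1)^4/24 + e*(s - 1)^3/6 + e*(s - 1)^2/2 + e*(s - 1) + e

Apply the Taylor formula c_k = f^(k)(a)/k!.
q(1) = e
q′(1) = e
q′′(1) = e
q′′′(1) = e
q^(4)(1) = e
q^(5)(1) = e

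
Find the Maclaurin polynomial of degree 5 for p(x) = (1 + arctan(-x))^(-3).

58*x^5/5 + 11*x^4 + 9*x^3 + 6*x^2 + 3*x + 1

Let u equal the inner series; expand the outer function in u and truncate.
p(0) = 1
p′(0) = 3
p′′(0) = 12
p′′′(0) = 54
p^(4)(0) = 264
p^(5)(0) = 1392
Dividing each by k! gives the coefficients c_0, ..., c_5.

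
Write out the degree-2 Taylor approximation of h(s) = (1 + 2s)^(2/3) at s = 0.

-4*s^2/9 + 4*s/3 + 1

Differentiate repeatedly and evaluate at the center.
h(0) = 1
h′(0) = 4/3
h′′(0) = -8/9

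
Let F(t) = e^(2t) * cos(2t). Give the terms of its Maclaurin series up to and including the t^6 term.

Multiply the two series term by term and collect like powers.
[t^0] = 1;  [t^1] = 2;  [t^2] = 0;  [t^3] = -8/3;  [t^4] = -8/3;  [t^5] = -16/15;  [t^6] = 0.

-16*t^5/15 - 8*t^4/3 - 8*t^3/3 + 2*t + 1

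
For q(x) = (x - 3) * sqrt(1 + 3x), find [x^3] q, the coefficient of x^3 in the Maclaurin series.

-99/16

Distribute the polynomial across the series and collect like powers.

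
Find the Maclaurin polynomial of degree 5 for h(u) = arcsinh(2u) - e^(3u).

3*u^5/8 - 27*u^4/8 - 35*u^3/6 - 9*u^2/2 - u - 1

Add the two expansions coefficient-wise.
h(0) = -1
h′(0) = -1
h′′(0) = -9
h′′′(0) = -35
h^(4)(0) = -81
h^(5)(0) = 45
Then c_k = h^(k)(0)/k! gives each Taylor coefficient.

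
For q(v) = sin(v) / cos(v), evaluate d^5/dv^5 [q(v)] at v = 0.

Write the quotient as an unknown series and match coefficients against numerator = denominator · series.
The coefficient of v^5 in the expansion is 2/15, so q^(5)(0) = 5! * (2/15) = 16.

16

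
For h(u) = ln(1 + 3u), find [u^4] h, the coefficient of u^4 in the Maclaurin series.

[u^0] = 0;  [u^1] = 3;  [u^2] = -9/2;  [u^3] = 9;  [u^4] = -81/4.

-81/4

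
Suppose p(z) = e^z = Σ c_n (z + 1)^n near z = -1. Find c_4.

Apply the Taylor formula c_k = f^(k)(a)/k!.
[(z + 1)^0] = e^(-1);  [(z + 1)^1] = e^(-1);  [(z + 1)^2] = e^(-1)/2;  [(z + 1)^3] = e^(-1)/6;  [(z + 1)^4] = e^(-1)/24.

e^(-1)/24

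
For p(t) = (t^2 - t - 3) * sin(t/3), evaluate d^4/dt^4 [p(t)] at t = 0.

4/27

Multiply each power in the prefactor through the base expansion.
The coefficient of t^4 in the expansion is 1/162, so p^(4)(0) = 4! * (1/162) = 4/27.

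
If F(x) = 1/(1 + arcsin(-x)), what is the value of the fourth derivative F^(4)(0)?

Let u equal the inner series; expand the outer function in u and truncate.
The coefficient of x^4 in the expansion is 4/3, so F^(4)(0) = 4! * (4/3) = 32.

32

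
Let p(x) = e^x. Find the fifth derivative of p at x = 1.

e

From the series, [(x - 1)^5] p = e/120; multiply by 5! = 120 to get e.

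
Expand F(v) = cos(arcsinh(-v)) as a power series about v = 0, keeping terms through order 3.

Plug the Maclaurin series of the inner function into that of the outer and collect terms.
F(0) = 1
F′(0) = 0
F′′(0) = -1
F′′′(0) = 0

1 - v^2/2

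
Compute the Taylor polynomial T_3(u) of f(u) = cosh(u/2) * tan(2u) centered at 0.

Write out both Maclaurin series and multiply, keeping only the needed powers.
f(0) = 0
f′(0) = 2
f′′(0) = 0
f′′′(0) = 35/2

35*u^3/12 + 2*u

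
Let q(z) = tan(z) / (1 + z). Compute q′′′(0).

Write out both Maclaurin series and multiply, keeping only the needed powers.
The coefficient of z^3 in the expansion is 4/3, so q′′′(0) = 3! * (4/3) = 8.

8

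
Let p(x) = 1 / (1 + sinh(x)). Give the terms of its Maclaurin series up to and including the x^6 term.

77*x^6/45 - 181*x^5/120 + 4*x^4/3 - 7*x^3/6 + x^2 - x + 1

Write 1/(1+u) = 1 - u + u^2 - u^3 + ... and substitute the series for u.
p(0) = 1
p′(0) = -1
p′′(0) = 2
p′′′(0) = -7
p^(4)(0) = 32
p^(5)(0) = -181
p^(6)(0) = 1232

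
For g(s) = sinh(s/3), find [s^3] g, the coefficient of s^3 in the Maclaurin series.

1/162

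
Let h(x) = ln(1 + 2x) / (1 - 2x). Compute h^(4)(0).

Take the Cauchy product of the two expansions.
The coefficient of x^4 in the expansion is 28/3, so h^(4)(0) = 4! * (28/3) = 224.

224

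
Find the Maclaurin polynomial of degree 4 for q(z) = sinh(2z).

4*z^3/3 + 2*z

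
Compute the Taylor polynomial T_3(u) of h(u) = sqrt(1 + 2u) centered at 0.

u^3/2 - u^2/2 + u + 1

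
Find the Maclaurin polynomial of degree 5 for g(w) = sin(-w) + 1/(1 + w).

-121*w^5/120 + w^4 - 5*w^3/6 + w^2 - 2*w + 1

Combine the two series term by term.
[w^0] = 1;  [w^1] = -2;  [w^2] = 1;  [w^3] = -5/6;  [w^4] = 1;  [w^5] = -121/120.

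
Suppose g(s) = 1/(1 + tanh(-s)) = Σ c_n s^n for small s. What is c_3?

Compose series: expand the inner function first, then feed it into the outer expansion.
[s^0] = 1;  [s^1] = 1;  [s^2] = 1;  [s^3] = 2/3.

2/3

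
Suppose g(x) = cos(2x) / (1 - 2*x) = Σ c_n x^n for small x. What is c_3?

4

Expand 1/(denominator) as a geometric series and multiply by the numerator's series.
g(0) = 1
g′(0) = 2
g′′(0) = 4
g′′′(0) = 24
So c_3 = g′′′(0)/3! = 4.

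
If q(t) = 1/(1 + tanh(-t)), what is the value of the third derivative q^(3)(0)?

Plug the Maclaurin series of the inner function into that of the outer and collect terms.
The coefficient of t^3 in the expansion is 2/3, so q′′′(0) = 3! * (2/3) = 4.

4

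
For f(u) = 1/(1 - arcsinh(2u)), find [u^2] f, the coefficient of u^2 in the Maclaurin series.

4

Plug the Maclaurin series of the inner function into that of the outer and collect terms.
f(0) = 1
f′(0) = 2
f′′(0) = 8
Then c_k = f^(k)(0)/k! gives each Taylor coefficient.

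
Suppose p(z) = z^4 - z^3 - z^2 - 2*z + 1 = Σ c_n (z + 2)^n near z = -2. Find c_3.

-9

p(-2) = 25
p′(-2) = -42
p′′(-2) = 58
p′′′(-2) = -54
So c_3 = p′′′(-2)/3! = -9.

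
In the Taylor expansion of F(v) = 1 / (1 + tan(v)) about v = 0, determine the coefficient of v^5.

Write 1/(1+u) = 1 - u + u^2 - u^3 + ... and substitute the series for u.

-32/15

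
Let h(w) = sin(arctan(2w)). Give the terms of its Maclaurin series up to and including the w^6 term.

Let u equal the inner series; expand the outer function in u and truncate.
h(0) = 0
h′(0) = 2
h′′(0) = 0
h′′′(0) = -24
h^(4)(0) = 0
h^(5)(0) = 1440
h^(6)(0) = 0
The Taylor polynomial is Σ h^(k)(0)/k! · w^k.

12*w^5 - 4*w^3 + 2*w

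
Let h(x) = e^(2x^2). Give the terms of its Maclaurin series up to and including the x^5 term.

2*x^4 + 2*x^2 + 1

[x^0] = 1;  [x^1] = 0;  [x^2] = 2;  [x^3] = 0;  [x^4] = 2;  [x^5] = 0.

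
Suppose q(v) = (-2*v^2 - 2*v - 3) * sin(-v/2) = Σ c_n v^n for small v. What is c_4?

Multiply each power in the prefactor through the base expansion.
So c_4 = q^(4)(0)/4! = -1/24.

-1/24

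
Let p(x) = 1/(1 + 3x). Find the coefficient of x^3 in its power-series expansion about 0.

[x^0] = 1;  [x^1] = -3;  [x^2] = 9;  [x^3] = -27.

-27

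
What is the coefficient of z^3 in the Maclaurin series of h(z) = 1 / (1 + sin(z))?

Use the geometric series for the reciprocal, then substitute.
[z^0] = 1;  [z^1] = -1;  [z^2] = 1;  [z^3] = -5/6.

-5/6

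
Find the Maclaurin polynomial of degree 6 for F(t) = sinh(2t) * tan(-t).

Write out both Maclaurin series and multiply, keeping only the needed powers.
F(0) = 0
F′(0) = 0
F′′(0) = -4
F′′′(0) = 0
F^(4)(0) = -48
F^(5)(0) = 0
F^(6)(0) = -704
Then c_k = F^(k)(0)/k! gives each Taylor coefficient.

-44*t^6/45 - 2*t^4 - 2*t^2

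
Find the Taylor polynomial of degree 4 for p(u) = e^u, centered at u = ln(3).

(u - ln(3))^4/8 + (u - ln(3))^3/2 + 3*(u - ln(3))^2/2 + 3*(u - ln(3)) + 3

p(ln(3)) = 3
p′(ln(3)) = 3
p′′(ln(3)) = 3
p′′′(ln(3)) = 3
p^(4)(ln(3)) = 3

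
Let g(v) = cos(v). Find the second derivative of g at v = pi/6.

-sqrt(3)/2

From the series, [(v - pi/6)^2] g = -sqrt(3)/4; multiply by 2! = 2 to get -sqrt(3)/2.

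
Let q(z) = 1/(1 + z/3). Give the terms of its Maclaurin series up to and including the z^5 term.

q(0) = 1
q′(0) = -1/3
q′′(0) = 2/9
q′′′(0) = -2/9
q^(4)(0) = 8/27
q^(5)(0) = -40/81
Then c_k = q^(k)(0)/k! gives each Taylor coefficient.

-z^5/243 + z^4/81 - z^3/27 + z^2/9 - z/3 + 1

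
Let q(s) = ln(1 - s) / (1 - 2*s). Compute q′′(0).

-5

Expand 1/(denominator) as a geometric series and multiply by the numerator's series.
The coefficient of s^2 in the expansion is -5/2, so q′′(0) = 2! * (-5/2) = -5.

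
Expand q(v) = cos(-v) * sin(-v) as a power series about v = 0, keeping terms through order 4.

Take the Cauchy product of the two expansions.
q(0) = 0
q′(0) = -1
q′′(0) = 0
q′′′(0) = 4
q^(4)(0) = 0
Dividing each by k! gives the coefficients c_0, ..., c_4.

2*v^3/3 - v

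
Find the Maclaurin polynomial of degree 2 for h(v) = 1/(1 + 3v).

9*v^2 - 3*v + 1

[v^0] = 1;  [v^1] = -3;  [v^2] = 9.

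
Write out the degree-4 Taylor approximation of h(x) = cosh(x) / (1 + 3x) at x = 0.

2053*x^4/24 - 57*x^3/2 + 19*x^2/2 - 3*x + 1

Expand each factor separately, then convolve coefficients.
[x^0] = 1;  [x^1] = -3;  [x^2] = 19/2;  [x^3] = -57/2;  [x^4] = 2053/24.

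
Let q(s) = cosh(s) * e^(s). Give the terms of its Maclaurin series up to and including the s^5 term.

2*s^5/15 + s^4/3 + 2*s^3/3 + s^2 + s + 1

Expand each factor separately, then convolve coefficients.
q(0) = 1
q′(0) = 1
q′′(0) = 2
q′′′(0) = 4
q^(4)(0) = 8
q^(5)(0) = 16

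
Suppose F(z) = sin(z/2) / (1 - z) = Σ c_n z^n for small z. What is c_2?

1/2

Expand each factor separately, then convolve coefficients.
F(0) = 0
F′(0) = 1/2
F′′(0) = 1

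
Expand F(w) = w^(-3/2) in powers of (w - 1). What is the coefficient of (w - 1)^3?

-35/16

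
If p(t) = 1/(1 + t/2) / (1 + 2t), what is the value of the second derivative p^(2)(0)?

21/2

Multiply the two series term by term and collect like powers.
From the series, [t^2] p = 21/4; multiply by 2! = 2 to get 21/2.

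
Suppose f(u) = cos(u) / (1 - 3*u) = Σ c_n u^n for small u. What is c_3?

Expand 1/(denominator) as a geometric series and multiply by the numerator's series.
[u^0] = 1;  [u^1] = 3;  [u^2] = 17/2;  [u^3] = 51/2.

51/2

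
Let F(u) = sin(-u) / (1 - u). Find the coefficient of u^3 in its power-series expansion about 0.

-5/6

Use 1/(1 - r) = Σ r^k on the denominator, then take the Cauchy product.
[u^0] = 0;  [u^1] = -1;  [u^2] = -1;  [u^3] = -5/6.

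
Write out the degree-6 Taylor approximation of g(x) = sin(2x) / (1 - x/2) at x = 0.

7*x^6/240 + 7*x^5/120 - 5*x^4/12 - 5*x^3/6 + x^2 + 2*x

Take the Cauchy product of the two expansions.
g(0) = 0
g′(0) = 2
g′′(0) = 2
g′′′(0) = -5
g^(4)(0) = -10
g^(5)(0) = 7
g^(6)(0) = 21
Then c_k = g^(k)(0)/k! gives each Taylor coefficient.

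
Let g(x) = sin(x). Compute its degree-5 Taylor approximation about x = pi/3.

g(pi/3) = sqrt(3)/2
g′(pi/3) = 1/2
g′′(pi/3) = -sqrt(3)/2
g′′′(pi/3) = -1/2
g^(4)(pi/3) = sqrt(3)/2
g^(5)(pi/3) = 1/2
Dividing each by k! gives the coefficients c_0, ..., c_5.

(x - pi/3)^5/240 + sqrt(3)*(x - pi/3)^4/48 - (x - pi/3)^3/12 - sqrt(3)*(x - pi/3)^2/4 + (x - pi/3)/2 + sqrt(3)/2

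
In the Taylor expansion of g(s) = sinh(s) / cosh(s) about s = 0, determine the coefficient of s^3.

-1/3

Invert the denominator's series and multiply.
g(0) = 0
g′(0) = 1
g′′(0) = 0
g′′′(0) = -2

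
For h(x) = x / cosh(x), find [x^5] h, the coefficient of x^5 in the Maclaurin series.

Invert the denominator's series and multiply.
h(0) = 0
h′(0) = 1
h′′(0) = 0
h′′′(0) = -3
h^(4)(0) = 0
h^(5)(0) = 25
Dividing each by k! gives the coefficients c_0, ..., c_5.

5/24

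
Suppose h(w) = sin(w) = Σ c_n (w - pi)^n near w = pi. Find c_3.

h(pi) = 0
h′(pi) = -1
h′′(pi) = 0
h′′′(pi) = 1
The Taylor polynomial is Σ h^(k)(pi)/k! · (w - pi)^k.

1/6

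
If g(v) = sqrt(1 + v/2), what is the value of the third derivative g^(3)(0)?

From the series, [v^3] g = 1/128; multiply by 3! = 6 to get 3/64.

3/64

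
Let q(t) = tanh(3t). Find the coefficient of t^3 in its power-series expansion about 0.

-9

Use the known series and substitute for the argument.
[t^0] = 0;  [t^1] = 3;  [t^2] = 0;  [t^3] = -9.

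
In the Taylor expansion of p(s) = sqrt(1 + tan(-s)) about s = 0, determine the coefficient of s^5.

Compose series: expand the inner function first, then feed it into the outer expansion.
[s^0] = 1;  [s^1] = -1/2;  [s^2] = -1/8;  [s^3] = -11/48;  [s^4] = -47/384;  [s^5] = -601/3840.
So c_5 = p^(5)(0)/5! = -601/3840.

-601/3840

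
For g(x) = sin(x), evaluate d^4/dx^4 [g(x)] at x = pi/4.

The coefficient of (x - pi/4)^4 in the expansion is sqrt(2)/48, so g^(4)(pi/4) = 4! * (sqrt(2)/48) = sqrt(2)/2.

sqrt(2)/2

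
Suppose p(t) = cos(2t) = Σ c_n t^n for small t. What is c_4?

2/3

c_4 = p^(4)(0)/4! = 2/3.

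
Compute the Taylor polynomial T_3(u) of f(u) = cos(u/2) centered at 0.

1 - u^2/8

f(0) = 1
f′(0) = 0
f′′(0) = -1/4
f′′′(0) = 0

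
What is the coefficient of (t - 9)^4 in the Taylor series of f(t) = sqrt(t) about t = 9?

-5/279936

f(9) = 3
f′(9) = 1/6
f′′(9) = -1/108
f′′′(9) = 1/648
f^(4)(9) = -5/11664
Then c_k = f^(k)(9)/k! gives each Taylor coefficient.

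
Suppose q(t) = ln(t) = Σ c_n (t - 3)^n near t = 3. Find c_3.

Differentiate repeatedly and evaluate at the center.
So c_3 = q′′′(3)/3! = 1/81.

1/81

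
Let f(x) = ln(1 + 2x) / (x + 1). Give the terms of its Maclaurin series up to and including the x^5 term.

Multiply the numerator's expansion by the denominator's geometric series.

256*x^5/15 - 32*x^4/3 + 20*x^3/3 - 4*x^2 + 2*x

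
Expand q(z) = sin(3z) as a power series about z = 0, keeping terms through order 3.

-9*z^3/2 + 3*z

q(0) = 0
q′(0) = 3
q′′(0) = 0
q′′′(0) = -27
The Taylor polynomial is Σ q^(k)(0)/k! · z^k.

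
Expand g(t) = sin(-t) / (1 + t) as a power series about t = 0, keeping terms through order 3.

Write out both Maclaurin series and multiply, keeping only the needed powers.
g(0) = 0
g′(0) = -1
g′′(0) = 2
g′′′(0) = -5
The Taylor polynomial is Σ g^(k)(0)/k! · t^k.

-5*t^3/6 + t^2 - t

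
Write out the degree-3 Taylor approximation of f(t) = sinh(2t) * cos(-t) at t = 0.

Take the Cauchy product of the two expansions.
f(0) = 0
f′(0) = 2
f′′(0) = 0
f′′′(0) = 2
Then c_k = f^(k)(0)/k! gives each Taylor coefficient.

t^3/3 + 2*t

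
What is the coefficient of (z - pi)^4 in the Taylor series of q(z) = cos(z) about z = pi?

-1/24

[(z - pi)^0] = -1;  [(z - pi)^1] = 0;  [(z - pi)^2] = 1/2;  [(z - pi)^3] = 0;  [(z - pi)^4] = -1/24.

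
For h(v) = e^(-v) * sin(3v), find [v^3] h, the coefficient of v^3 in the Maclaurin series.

Multiply the two series term by term and collect like powers.
So c_3 = h′′′(0)/3! = -3.

-3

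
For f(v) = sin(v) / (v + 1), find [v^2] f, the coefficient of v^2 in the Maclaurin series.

-1

Multiply the numerator's expansion by the denominator's geometric series.
f(0) = 0
f′(0) = 1
f′′(0) = -2
Then c_k = f^(k)(0)/k! gives each Taylor coefficient.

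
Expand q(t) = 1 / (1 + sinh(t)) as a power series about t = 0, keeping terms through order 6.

77*t^6/45 - 181*t^5/120 + 4*t^4/3 - 7*t^3/6 + t^2 - t + 1

Use the geometric series for the reciprocal, then substitute.
[t^0] = 1;  [t^1] = -1;  [t^2] = 1;  [t^3] = -7/6;  [t^4] = 4/3;  [t^5] = -181/120;  [t^6] = 77/45.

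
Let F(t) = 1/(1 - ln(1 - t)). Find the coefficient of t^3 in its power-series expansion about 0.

Let u equal the inner series; expand the outer function in u and truncate.
[t^0] = 1;  [t^1] = -1;  [t^2] = 1/2;  [t^3] = -1/3.

-1/3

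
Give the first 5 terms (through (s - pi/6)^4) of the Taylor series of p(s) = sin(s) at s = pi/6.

(s - pi/6)^4/48 - sqrt(3)*(s - pi/6)^3/12 - (s - pi/6)^2/4 + sqrt(3)*(s - pi/6)/2 + 1/2

Apply the Taylor formula c_k = f^(k)(a)/k!.
[(s - pi/6)^0] = 1/2;  [(s - pi/6)^1] = sqrt(3)/2;  [(s - pi/6)^2] = -1/4;  [(s - pi/6)^3] = -sqrt(3)/12;  [(s - pi/6)^4] = 1/48.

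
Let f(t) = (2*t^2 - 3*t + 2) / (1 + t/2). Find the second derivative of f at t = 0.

8

Shift and add copies of the series according to the polynomial's terms.
The coefficient of t^2 in the expansion is 4, so f′′(0) = 2! * (4) = 8.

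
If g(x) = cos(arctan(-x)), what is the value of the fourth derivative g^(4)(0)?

Substitute the inner expansion into the outer series and collect powers.
From the series, [x^4] g = 3/8; multiply by 4! = 24 to get 9.

9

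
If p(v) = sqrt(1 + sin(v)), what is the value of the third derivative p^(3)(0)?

Substitute the inner expansion into the outer series and collect powers.
The coefficient of v^3 in the expansion is -1/48, so p′′′(0) = 3! * (-1/48) = -1/8.

-1/8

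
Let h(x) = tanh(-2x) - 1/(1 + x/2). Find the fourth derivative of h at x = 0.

-3/2

Add the two expansions coefficient-wise.
The coefficient of x^4 in the expansion is -1/16, so h^(4)(0) = 4! * (-1/16) = -3/2.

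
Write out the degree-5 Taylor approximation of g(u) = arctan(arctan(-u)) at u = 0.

Plug the Maclaurin series of the inner function into that of the outer and collect terms.
g(0) = 0
g′(0) = -1
g′′(0) = 0
g′′′(0) = 4
g^(4)(0) = 0
g^(5)(0) = -88

-11*u^5/15 + 2*u^3/3 - u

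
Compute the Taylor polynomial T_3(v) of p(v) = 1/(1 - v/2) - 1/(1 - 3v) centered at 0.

Expand each term separately and add.

-215*v^3/8 - 35*v^2/4 - 5*v/2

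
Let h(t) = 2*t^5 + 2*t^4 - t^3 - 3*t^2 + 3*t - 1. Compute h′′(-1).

The coefficient of (t + 1)^2 in the expansion is -8, so h′′(-1) = 2! * (-8) = -16.

-16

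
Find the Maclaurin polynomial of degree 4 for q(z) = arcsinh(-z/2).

z^3/48 - z/2

[z^0] = 0;  [z^1] = -1/2;  [z^2] = 0;  [z^3] = 1/48;  [z^4] = 0.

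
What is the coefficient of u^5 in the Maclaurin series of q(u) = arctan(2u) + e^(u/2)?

24577/3840

Combine the two series term by term.
q(0) = 1
q′(0) = 5/2
q′′(0) = 1/4
q′′′(0) = -127/8
q^(4)(0) = 1/16
q^(5)(0) = 24577/32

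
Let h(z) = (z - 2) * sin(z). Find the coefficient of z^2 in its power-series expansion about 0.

1

Distribute the polynomial across the series and collect like powers.
h(0) = 0
h′(0) = -2
h′′(0) = 2
Dividing each by k! gives the coefficients c_0, ..., c_2.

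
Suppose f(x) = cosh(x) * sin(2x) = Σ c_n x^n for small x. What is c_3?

-1/3

Expand each factor separately, then convolve coefficients.
[x^0] = 0;  [x^1] = 2;  [x^2] = 0;  [x^3] = -1/3.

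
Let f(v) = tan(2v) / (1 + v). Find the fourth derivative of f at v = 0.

-112

Multiply the two series term by term and collect like powers.
The coefficient of v^4 in the expansion is -14/3, so f^(4)(0) = 4! * (-14/3) = -112.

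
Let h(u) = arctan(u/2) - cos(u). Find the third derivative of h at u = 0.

-1/4

Add the two expansions coefficient-wise.
The coefficient of u^3 in the expansion is -1/24, so h′′′(0) = 3! * (-1/24) = -1/4.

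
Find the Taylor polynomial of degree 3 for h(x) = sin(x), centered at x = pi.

Differentiate repeatedly and evaluate at the center.
[(x - pi)^0] = 0;  [(x - pi)^1] = -1;  [(x - pi)^2] = 0;  [(x - pi)^3] = 1/6.

(x - pi)^3/6 - (x - pi)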